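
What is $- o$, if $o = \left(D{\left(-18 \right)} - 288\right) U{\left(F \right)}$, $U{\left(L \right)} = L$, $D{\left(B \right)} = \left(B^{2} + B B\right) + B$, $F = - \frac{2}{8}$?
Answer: $\frac{171}{2} \approx 85.5$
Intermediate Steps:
$F = - \frac{1}{4}$ ($F = \left(-2\right) \frac{1}{8} = - \frac{1}{4} \approx -0.25$)
$D{\left(B \right)} = B + 2 B^{2}$ ($D{\left(B \right)} = \left(B^{2} + B^{2}\right) + B = 2 B^{2} + B = B + 2 B^{2}$)
$o = - \frac{171}{2}$ ($o = \left(- 18 \left(1 + 2 \left(-18\right)\right) - 288\right) \left(- \frac{1}{4}\right) = \left(- 18 \left(1 - 36\right) - 288\right) \left(- \frac{1}{4}\right) = \left(\left(-18\right) \left(-35\right) - 288\right) \left(- \frac{1}{4}\right) = \left(630 - 288\right) \left(- \frac{1}{4}\right) = 342 \left(- \frac{1}{4}\right) = - \frac{171}{2} \approx -85.5$)
$- o = \left(-1\right) \left(- \frac{171}{2}\right) = \frac{171}{2}$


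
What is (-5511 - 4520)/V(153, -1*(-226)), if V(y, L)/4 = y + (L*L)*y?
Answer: -10031/31259124 ≈ -0.00032090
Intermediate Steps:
V(y, L) = 4*y + 4*y*L² (V(y, L) = 4*(y + (L*L)*y) = 4*(y + L²*y) = 4*(y + y*L²) = 4*y + 4*y*L²)
(-5511 - 4520)/V(153, -1*(-226)) = (-5511 - 4520)/((4*153*(1 + (-1*(-226))²))) = -10031*1/(612*(1 + 226²)) = -10031*1/(612*(1 + 51076)) = -10031/(4*153*51077) = -10031/31259124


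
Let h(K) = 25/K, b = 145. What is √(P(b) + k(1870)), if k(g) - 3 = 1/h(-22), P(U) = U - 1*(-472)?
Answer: √15478/5 ≈ 24.882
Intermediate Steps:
P(U) = 472 + U (P(U) = U + 472 = 472 + U)
k(g) = 53/25 (k(g) = 3 + 1/(25/(-22)) = 3 + 1/(25*(-1/22)) = 3 + 1/(-25/22) = 3 - 22/25 = 53/25)
√(P(b) + k(1870)) = √((472 + 145) + 53/25) = √(617 + 53/25) = √(15478/25) = √15478/5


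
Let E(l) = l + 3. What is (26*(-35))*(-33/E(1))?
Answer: 15015/2 ≈ 7507.5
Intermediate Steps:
E(l) = 3 + l
(26*(-35))*(-33/E(1)) = (26*(-35))*(-33/(3 + 1)) = -(-30030)/4 = -910*(-33/4) = 15015/2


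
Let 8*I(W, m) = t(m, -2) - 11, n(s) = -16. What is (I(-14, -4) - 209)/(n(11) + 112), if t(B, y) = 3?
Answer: -35/16 ≈ -2.1875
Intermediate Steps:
I(W, m) = -1 (I(W, m) = (3 - 11)/8 = (⅛)*(-8) = -1)
(I(-14, -4) - 209)/(n(11) + 112) = (-1 - 209)/(-16 + 112) = -210/96 = -210*1/96 = -35/16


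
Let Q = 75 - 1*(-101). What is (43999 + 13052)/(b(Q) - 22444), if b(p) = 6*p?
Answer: -57051/21388 ≈ -2.6674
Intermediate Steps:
Q = 176 (Q = 75 + 101 = 176)
(43999 + 13052)/(b(Q) - 22444) = (43999 + 13052)/(6*176 - 22444) = 57051/(1056 - 22444) = 57051/(-21388) = 57051*(-1/21388) = -57051/21388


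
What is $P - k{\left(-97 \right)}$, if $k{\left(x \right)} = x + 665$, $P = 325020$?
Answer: $324452$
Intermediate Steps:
$k{\left(x \right)} = 665 + x$
$P - k{\left(-97 \right)} = 325020 - \left(665 - 97\right) = 325020 - 568 = 324452$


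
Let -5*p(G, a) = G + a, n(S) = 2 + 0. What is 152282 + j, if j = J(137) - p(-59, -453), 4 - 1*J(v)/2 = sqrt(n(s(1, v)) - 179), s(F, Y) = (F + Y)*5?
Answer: 760938/5 - 2*I*sqrt(177) ≈ 1.5219e+5 - 26.608*I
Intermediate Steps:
s(F, Y) = 5*F + 5*Y
n(S) = 2
p(G, a) = -G/5 - a/5 (p(G, a) = -(G + a)/5 = -G/5 - a/5)
J(v) = 8 - 2*I*sqrt(177) (J(v) = 8 - 2*sqrt(2 - 179) = 8 - 2*I*sqrt(177))
j = -472/5 - 2*I*sqrt(177) (j = (8 - 2*I*sqrt(177)) - (-1/5*(-59) - 1/5*(-453)) = (8 - 2*I*sqrt(177)) - (59/5 + 453/5) = (8 - 2*I*sqrt(177)) - 1*512/5 = (8 - 2*I*sqrt(177)) - 512/5 = -472/5 - 2*I*sqrt(177) ≈ -94.4 - 26.608*I)
152282 + j = 152282 + (-472/5 - 2*I*sqrt(177)) = 760938/5 - 2*I*sqrt(177)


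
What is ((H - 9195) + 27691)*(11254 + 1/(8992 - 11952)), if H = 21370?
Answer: 664004886787/1480 ≈ 4.4865e+8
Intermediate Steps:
((H - 9195) + 27691)*(11254 + 1/(8992 - 11952)) = ((21370 - 9195) + 27691)*(11254 + 1/(8992 - 11952)) = (12175 + 27691)*(11254 + 1/(-2960)) = 39866*(11254 - 1/2960) = 39866*(33311839/2960) = 664004886787/1480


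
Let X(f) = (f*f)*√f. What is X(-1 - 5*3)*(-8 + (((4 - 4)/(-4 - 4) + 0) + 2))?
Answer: -6144*I ≈ -6144.0*I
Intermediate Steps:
X(f) = f^(5/2) (X(f) = f²*√f = f^(5/2))
X(-1 - 5*3)*(-8 + (((4 - 4)/(-4 - 4) + 0) + 2)) = (-1 - 5*3)^(5/2)*(-8 + (((4 - 4)/(-4 - 4) + 0) + 2)) = (-1 - 15)^(5/2)*(-8 + ((0/(-8) + 0) + 2)) = (-16)^(5/2)*(-8 + ((0*(-⅛) + 0) + 2)) = (1024*I)*(-8 + ((0 + 0) + 2)) = (1024*I)*(-8 + (0 + 2)) = (1024*I)*(-8 + 2) = (1024*I)*(-6) = -6144*I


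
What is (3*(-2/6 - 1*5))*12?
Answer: -192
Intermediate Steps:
(3*(-2/6 - 1*5))*12 = (3*(-2*1/6 - 5))*12 = (3*(-1/3 - 5))*12 = (3*(-16/3))*12 = -16*12 = -192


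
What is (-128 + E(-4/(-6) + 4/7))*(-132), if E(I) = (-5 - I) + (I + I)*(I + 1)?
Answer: 2497220/147 ≈ 16988.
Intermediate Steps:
E(I) = -5 - I + 2*I*(1 + I) (E(I) = (-5 - I) + (2*I)*(1 + I) = (-5 - I) + 2*I*(1 + I) = -5 - I + 2*I*(1 + I))
(-128 + E(-4/(-6) + 4/7))*(-132) = (-128 + (-5 + (-4/(-6) + 4/7) + 2*(-4/(-6) + 4/7)²))*(-132) = (-128 + (-5 + (-4*(-⅙) + 4*(⅐)) + 2*(-4*(-⅙) + 4*(⅐))²))*(-132) = (-128 + (-5 + (⅔ + 4/7) + 2*(⅔ + 4/7)²))*(-132) = (-128 + (-5 + 26/21 + 2*(26/21)²))*(-132) = (-128 + (-5 + 26/21 + 2*(676/441)))*(-132) = (-128 + (-5 + 26/21 + 1352/441))*(-132) = (-128 - 307/441)*(-132) = -56755/441*(-132) = 2497220/147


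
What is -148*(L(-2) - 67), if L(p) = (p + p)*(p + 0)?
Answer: 8732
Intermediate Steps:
L(p) = 2*p² (L(p) = (2*p)*p = 2*p²)
-148*(L(-2) - 67) = -148*(2*(-2)² - 67) = -148*(2*4 - 67) = -148*(8 - 67) = -148*(-59) = 8732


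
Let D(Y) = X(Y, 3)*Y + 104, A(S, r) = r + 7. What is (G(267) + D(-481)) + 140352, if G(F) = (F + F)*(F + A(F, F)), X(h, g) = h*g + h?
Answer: 1354794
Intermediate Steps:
A(S, r) = 7 + r
X(h, g) = h + g*h (X(h, g) = g*h + h = h + g*h)
G(F) = 2*F*(7 + 2*F) (G(F) = (F + F)*(F + (7 + F)) = (2*F)*(7 + 2*F) = 2*F*(7 + 2*F))
D(Y) = 104 + 4*Y² (D(Y) = (Y*(1 + 3))*Y + 104 = (Y*4)*Y + 104 = (4*Y)*Y + 104 = 4*Y² + 104 = 104 + 4*Y²)
(G(267) + D(-481)) + 140352 = (2*267*(7 + 2*267) + (104 + 4*(-481)²)) + 140352 = (2*267*(7 + 534) + (104 + 4*231361)) + 140352 = (2*267*541 + (104 + 925444)) + 140352 = (288894 + 925548) + 140352 = 1214442 + 140352 = 1354794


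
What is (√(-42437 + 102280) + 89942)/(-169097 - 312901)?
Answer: -44971/240999 - √59843/481998 ≈ -0.18711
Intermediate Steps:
(√(-42437 + 102280) + 89942)/(-169097 - 312901) = (√59843 + 89942)/(-481998) = (89942 + √59843)*(-1/481998) = -44971/240999 - √59843/481998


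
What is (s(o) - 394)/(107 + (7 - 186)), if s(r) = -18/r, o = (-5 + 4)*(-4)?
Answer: 797/144 ≈ 5.5347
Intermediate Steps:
o = 4 (o = -1*(-4) = 4)
(s(o) - 394)/(107 + (7 - 186)) = (-18/4 - 394)/(107 + (7 - 186)) = (-18*¼ - 394)/(107 - 179) = (-9/2 - 394)/(-72) = -797/2*(-1/72) = 797/144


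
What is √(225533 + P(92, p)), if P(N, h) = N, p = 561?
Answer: 475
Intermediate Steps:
√(225533 + P(92, p)) = √(225533 + 92) = √225625 = 475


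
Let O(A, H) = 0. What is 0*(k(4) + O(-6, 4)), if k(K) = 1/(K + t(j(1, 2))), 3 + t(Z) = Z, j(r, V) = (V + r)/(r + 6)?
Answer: 0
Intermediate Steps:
j(r, V) = (V + r)/(6 + r)
t(Z) = -3 + Z
k(K) = 1/(-18/7 + K) (k(K) = 1/(K + (-3 + (2 + 1)/(6 + 1))) = 1/(K + (-3 + 3/7)) = 1/(K - 18/7) = 1/(-18/7 + K))
0*(k(4) + O(-6, 4)) = 0*(7/(-18 + 7*4) + 0) = 0*(7/(-18 + 28) + 0) = 0*(7/10 + 0) = 0*(7/10) = 0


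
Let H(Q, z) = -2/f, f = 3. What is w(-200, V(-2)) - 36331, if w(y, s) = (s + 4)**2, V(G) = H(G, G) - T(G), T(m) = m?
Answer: -326723/9 ≈ -36303.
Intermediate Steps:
H(Q, z) = -2/3
V(G) = -2/3 - G
w(y, s) = (4 + s)**2
w(-200, V(-2)) - 36331 = (4 + (-2/3 - 1*(-2)))**2 - 36331 = (4 + (-2/3 + 2))**2 - 36331 = (4 + 4/3)**2 - 36331 = (16/3)**2 - 36331 = 256/9 - 36331 = -326723/9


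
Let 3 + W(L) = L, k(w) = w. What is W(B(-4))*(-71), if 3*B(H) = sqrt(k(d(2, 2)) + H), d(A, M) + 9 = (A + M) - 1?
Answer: 213 - 71*I*sqrt(10)/3 ≈ 213.0 - 74.841*I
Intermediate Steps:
d(A, M) = -10 + A + M (d(A, M) = -9 + ((A + M) - 1) = -9 + (-1 + A + M) = -10 + A + M)
B(H) = sqrt(-6 + H)/3 (B(H) = sqrt((-10 + 2 + 2) + H)/3 = sqrt(-6 + H)/3)
W(L) = -3 + L
W(B(-4))*(-71) = (-3 + sqrt(-6 - 4)/3)*(-71) = (-3 + sqrt(-10)/3)*(-71) = (-3 + (I*sqrt(10))/3)*(-71) = (-3 + I*sqrt(10)/3)*(-71) = 213 - 71*I*sqrt(10)/3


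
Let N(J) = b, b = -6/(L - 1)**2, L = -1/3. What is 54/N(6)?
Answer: -16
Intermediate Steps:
L = -1/3 (L = -1*1/3 = -1/3 ≈ -0.33333)
b = -27/8 (b = -6/(-1/3 - 1)**2 = -6/((-4/3)**2) = -6/16/9 = -6*9/16 = -27/8 ≈ -3.3750)
N(J) = -27/8
54/N(6) = 54/(-27/8) = 54*(-8/27) = -16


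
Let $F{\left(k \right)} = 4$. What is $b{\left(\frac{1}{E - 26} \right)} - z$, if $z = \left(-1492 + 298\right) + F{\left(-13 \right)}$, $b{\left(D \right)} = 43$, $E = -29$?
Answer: $1233$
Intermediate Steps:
$z = -1190$ ($z = \left(-1492 + 298\right) + 4 = -1194 + 4 = -1190$)
$b{\left(\frac{1}{E - 26} \right)} - z = 43 - -1190 = 43 + 1190 = 1233$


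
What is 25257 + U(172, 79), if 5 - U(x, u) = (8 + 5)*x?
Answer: 23026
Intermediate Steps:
U(x, u) = 5 - 13*x (U(x, u) = 5 - (8 + 5)*x = 5 - 13*x)
25257 + U(172, 79) = 25257 + (5 - 13*172) = 25257 + (5 - 2236) = 25257 - 2231 = 23026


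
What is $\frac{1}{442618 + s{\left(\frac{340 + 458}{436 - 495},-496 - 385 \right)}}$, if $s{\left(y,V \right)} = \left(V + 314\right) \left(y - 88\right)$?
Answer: $\frac{59}{29510792} \approx 1.9993 \cdot 10^{-6}$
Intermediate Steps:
$s{\left(y,V \right)} = \left(-88 + y\right) \left(314 + V\right)$ ($s{\left(y,V \right)} = \left(314 + V\right) \left(-88 + y\right) = \left(-88 + y\right) \left(314 + V\right)$)
$\frac{1}{442618 + s{\left(\frac{340 + 458}{436 - 495},-496 - 385 \right)}} = \frac{1}{442618 - \left(27632 + 88 \left(-496 - 385\right) - \left(-496 - 385\right) \frac{340 + 458}{436 - 495} - \frac{314 \left(340 + 458\right)}{436 - 495}\right)} = \frac{1}{442618 - \left(27632 + 88 \left(-496 - 385\right) - \left(-496 - 385\right) \frac{798}{-59} - \frac{250572}{-59}\right)} = \frac{1}{442618 - \left(-49896 + 567 \cdot 798 \left(- \frac{1}{59}\right)\right)} = \frac{1}{442618 + \left(-27632 + 77528 + 314 \left(- \frac{798}{59}\right) - - \frac{703038}{59}\right)} = \frac{1}{442618 + \left(-27632 + 77528 - \frac{250572}{59} + \frac{703038}{59}\right)} = \frac{1}{442618 + \frac{3396330}{59}} = \frac{1}{\frac{29510792}{59}} = \frac{59}{29510792}$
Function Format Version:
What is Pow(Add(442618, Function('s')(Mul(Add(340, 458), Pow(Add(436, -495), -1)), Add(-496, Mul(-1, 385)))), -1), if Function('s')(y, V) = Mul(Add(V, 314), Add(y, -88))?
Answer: Rational(59, 29510792) ≈ 1.9993e-6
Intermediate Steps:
Function('s')(y, V) = Mul(Add(-88, y), Add(314, V)) (Function('s')(y, V) = Mul(Add(314, V), Add(-88, y)) = Mul(Add(-88, y), Add(314, V)))
Pow(Add(442618, Function('s')(Mul(Add(340, 458), Pow(Add(436, -495), -1)), Add(-496, Mul(-1, 385)))), -1) = Pow(Add(442618, Add(-27632, Mul(-88, Add(-496, Mul(-1, 385))), Mul(314, Mul(Add(340, 458), Pow(Add(436, -495), -1))), Mul(Add(-496, Mul(-1, 385)), Mul(Add(340, 458), Pow(Add(436, -495), -1))))), -1) = Pow(Add(442618, Add(-27632, Mul(-88, Add(-496, -385)), Mul(314, Mul(798, Pow(-59, -1))), Mul(Add(-496, -385), Mul(798, Pow(-59, -1))))), -1) = Pow(Add(442618, Add(-27632, Mul(-88, -881), Mul(314, Mul(798, Rational(-1, 59))), Mul(-881, Mul(798, Rational(-1, 59))))), -1) = Pow(Add(442618, Add(-27632, 77528, Mul(314, Rational(-798, 59)), Mul(-881, Rational(-798, 59)))), -1) = Pow(Add(442618, Add(-27632, 77528, Rational(-250572, 59), Rational(703038, 59))), -1) = Pow(Add(442618, Rational(3396330, 59)), -1) = Pow(Rational(29510792, 59), -1) = Rational(59, 29510792)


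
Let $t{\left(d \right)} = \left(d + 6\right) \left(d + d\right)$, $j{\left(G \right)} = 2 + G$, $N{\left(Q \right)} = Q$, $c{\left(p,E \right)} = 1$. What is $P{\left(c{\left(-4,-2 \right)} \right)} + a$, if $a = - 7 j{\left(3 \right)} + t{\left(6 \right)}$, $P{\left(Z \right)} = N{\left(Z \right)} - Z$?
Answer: $109$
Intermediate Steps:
$P{\left(Z \right)} = 0$ ($P{\left(Z \right)} = Z - Z = 0$)
$t{\left(d \right)} = 2 d \left(6 + d\right)$ ($t{\left(d \right)} = \left(6 + d\right) 2 d = 2 d \left(6 + d\right)$)
$a = 109$ ($a = - 7 \left(2 + 3\right) + 2 \cdot 6 \left(6 + 6\right) = \left(-7\right) 5 + 2 \cdot 6 \cdot 12 = -35 + 144 = 109$)
$P{\left(c{\left(-4,-2 \right)} \right)} + a = 0 + 109 = 109$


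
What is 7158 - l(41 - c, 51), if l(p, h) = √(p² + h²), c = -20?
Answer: 7158 - √6322 ≈ 7078.5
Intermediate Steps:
l(p, h) = √(h² + p²)
7158 - l(41 - c, 51) = 7158 - √(51² + (41 - 1*(-20))²) = 7158 - √(2601 + (41 + 20)²) = 7158 - √(2601 + 61²) = 7158 - √(2601 + 3721) = 7158 - √6322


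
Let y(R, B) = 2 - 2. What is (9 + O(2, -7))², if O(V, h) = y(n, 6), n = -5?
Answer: 81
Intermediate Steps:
y(R, B) = 0
O(V, h) = 0
(9 + O(2, -7))² = (9 + 0)² = 9² = 81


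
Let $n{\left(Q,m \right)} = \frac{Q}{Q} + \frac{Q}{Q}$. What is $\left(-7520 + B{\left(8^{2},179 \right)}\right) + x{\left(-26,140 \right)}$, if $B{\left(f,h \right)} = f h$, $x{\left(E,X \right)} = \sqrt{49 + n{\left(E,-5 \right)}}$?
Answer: $3936 + \sqrt{51} \approx 3943.1$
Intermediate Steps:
$n{\left(Q,m \right)} = 2$ ($n{\left(Q,m \right)} = 1 + 1 = 2$)
$x{\left(E,X \right)} = \sqrt{51}$ ($x{\left(E,X \right)} = \sqrt{49 + 2} = \sqrt{51}$)
$\left(-7520 + B{\left(8^{2},179 \right)}\right) + x{\left(-26,140 \right)} = \left(-7520 + 8^{2} \cdot 179\right) + \sqrt{51} = \left(-7520 + 64 \cdot 179\right) + \sqrt{51} = \left(-7520 + 11456\right) + \sqrt{51} = 3936 + \sqrt{51}$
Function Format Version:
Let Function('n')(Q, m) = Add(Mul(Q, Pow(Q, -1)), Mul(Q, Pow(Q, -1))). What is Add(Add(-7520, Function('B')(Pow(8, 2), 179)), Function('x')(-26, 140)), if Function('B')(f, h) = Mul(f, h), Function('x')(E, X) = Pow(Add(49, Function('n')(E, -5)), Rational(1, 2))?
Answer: Add(3936, Pow(51, Rational(1, 2))) ≈ 3943.1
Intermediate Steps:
Function('n')(Q, m) = 2 (Function('n')(Q, m) = Add(1, 1) = 2)
Function('x')(E, X) = Pow(51, Rational(1, 2)) (Function('x')(E, X) = Pow(Add(49, 2), Rational(1, 2)) = Pow(51, Rational(1, 2)))
Add(Add(-7520, Function('B')(Pow(8, 2), 179)), Function('x')(-26, 140)) = Add(Add(-7520, Mul(Pow(8, 2), 179)), Pow(51, Rational(1, 2))) = Add(Add(-7520, Mul(64, 179)), Pow(51, Rational(1, 2))) = Add(Add(-7520, 11456), Pow(51, Rational(1, 2))) = Add(3936, Pow(51, Rational(1, 2)))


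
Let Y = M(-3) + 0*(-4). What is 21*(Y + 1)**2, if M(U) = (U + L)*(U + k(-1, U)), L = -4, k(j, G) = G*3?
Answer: 151725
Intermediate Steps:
k(j, G) = 3*G
M(U) = 4*U*(-4 + U) (M(U) = (U - 4)*(U + 3*U) = (-4 + U)*(4*U) = 4*U*(-4 + U))
Y = 84 (Y = 4*(-3)*(-4 - 3) + 0*(-4) = 4*(-3)*(-7) + 0 = 84 + 0 = 84)
21*(Y + 1)**2 = 21*(84 + 1)**2 = 21*85**2 = 21*7225 = 151725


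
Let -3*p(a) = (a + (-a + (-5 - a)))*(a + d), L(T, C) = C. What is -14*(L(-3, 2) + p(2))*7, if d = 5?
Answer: -5390/3 ≈ -1796.7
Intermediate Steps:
p(a) = -(-5 - a)*(5 + a)/3 (p(a) = -(a + (-a + (-5 - a)))*(a + 5)/3 = -(a + (-5 - 2*a))*(5 + a)/3 = -(-5 - a)*(5 + a)/3)
-14*(L(-3, 2) + p(2))*7 = -14*(2 + (25/3 + (⅓)*2² + (10/3)*2))*7 = -14*(2 + (25/3 + (⅓)*4 + 20/3))*7 = -14*(2 + (25/3 + 4/3 + 20/3))*7 = -14*(2 + 49/3)*7 = -14*55/3*7 = -770/3*7 = -5390/3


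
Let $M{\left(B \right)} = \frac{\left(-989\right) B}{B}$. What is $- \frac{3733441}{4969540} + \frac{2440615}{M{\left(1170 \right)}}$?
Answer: $- \frac{12132426240249}{4914875060} \approx -2468.5$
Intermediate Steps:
$M{\left(B \right)} = -989$
$- \frac{3733441}{4969540} + \frac{2440615}{M{\left(1170 \right)}} = - \frac{3733441}{4969540} + \frac{2440615}{-989} = \left(-3733441\right) \frac{1}{4969540} + 2440615 \left(- \frac{1}{989}\right) = - \frac{3733441}{4969540} - \frac{2440615}{989} = - \frac{12132426240249}{4914875060}$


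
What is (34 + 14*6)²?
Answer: 13924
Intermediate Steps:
(34 + 14*6)² = (34 + 84)² = 118² = 13924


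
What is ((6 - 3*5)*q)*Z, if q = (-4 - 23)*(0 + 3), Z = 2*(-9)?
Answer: -13122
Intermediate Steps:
Z = -18
q = -81 (q = -27*3 = -81)
((6 - 3*5)*q)*Z = ((6 - 3*5)*(-81))*(-18) = ((6 - 15)*(-81))*(-18) = -9*(-81)*(-18) = 729*(-18) = -13122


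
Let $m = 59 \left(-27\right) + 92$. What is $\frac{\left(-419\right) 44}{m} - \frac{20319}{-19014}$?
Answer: $\frac{127013641}{9513338} \approx 13.351$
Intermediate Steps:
$m = -1501$ ($m = -1593 + 92 = -1501$)
$\frac{\left(-419\right) 44}{m} - \frac{20319}{-19014} = \frac{\left(-419\right) 44}{-1501} - \frac{20319}{-19014} = \left(-18436\right) \left(- \frac{1}{1501}\right) - - \frac{6773}{6338} = \frac{18436}{1501} + \frac{6773}{6338} = \frac{127013641}{9513338}$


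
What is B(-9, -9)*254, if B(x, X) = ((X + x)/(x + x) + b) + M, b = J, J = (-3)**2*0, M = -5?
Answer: -1016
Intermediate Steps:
J = 0 (J = 9*0 = 0)
b = 0
B(x, X) = -5 + (X + x)/(2*x) (B(x, X) = ((X + x)/(x + x) + 0) - 5 = ((X + x)/((2*x)) + 0) - 5 = ((X + x)*(1/(2*x)) + 0) - 5 = ((X + x)/(2*x) + 0) - 5 = (X + x)/(2*x) - 5 = -5 + (X + x)/(2*x))
B(-9, -9)*254 = ((1/2)*(-9 - 9*(-9))/(-9))*254 = ((1/2)*(-1/9)*(-9 + 81))*254 = ((1/2)*(-1/9)*72)*254 = -4*254 = -1016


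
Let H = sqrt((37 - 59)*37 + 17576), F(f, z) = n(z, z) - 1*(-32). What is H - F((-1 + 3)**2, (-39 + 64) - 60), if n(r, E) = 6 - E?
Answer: -73 + 17*sqrt(58) ≈ 56.468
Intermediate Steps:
F(f, z) = 38 - z (F(f, z) = (6 - z) - 1*(-32) = (6 - z) + 32 = 38 - z)
H = 17*sqrt(58) (H = sqrt(-22*37 + 17576) = sqrt(-814 + 17576) = sqrt(16762) = 17*sqrt(58) ≈ 129.47)
H - F((-1 + 3)**2, (-39 + 64) - 60) = 17*sqrt(58) - (38 - ((-39 + 64) - 60)) = 17*sqrt(58) - (38 - (25 - 60)) = 17*sqrt(58) - (38 - 1*(-35)) = 17*sqrt(58) - (38 + 35) = 17*sqrt(58) - 1*73 = 17*sqrt(58) - 73 = -73 + 17*sqrt(58)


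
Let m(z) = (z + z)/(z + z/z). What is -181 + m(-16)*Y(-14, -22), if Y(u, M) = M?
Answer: -3419/15 ≈ -227.93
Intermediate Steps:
m(z) = 2*z/(1 + z) (m(z) = (2*z)/(z + 1) = (2*z)/(1 + z) = 2*z/(1 + z))
-181 + m(-16)*Y(-14, -22) = -181 + (2*(-16)/(1 - 16))*(-22) = -181 + (2*(-16)/(-15))*(-22) = -181 + (2*(-16)*(-1/15))*(-22) = -181 + (32/15)*(-22) = -181 - 704/15 = -3419/15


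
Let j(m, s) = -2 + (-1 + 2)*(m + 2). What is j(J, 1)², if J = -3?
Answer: 9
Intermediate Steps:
j(m, s) = m (j(m, s) = -2 + 1*(2 + m) = -2 + (2 + m) = m)
j(J, 1)² = (-3)² = 9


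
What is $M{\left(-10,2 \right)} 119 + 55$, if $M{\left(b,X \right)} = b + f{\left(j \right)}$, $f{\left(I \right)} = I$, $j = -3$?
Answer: $-1492$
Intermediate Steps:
$M{\left(b,X \right)} = -3 + b$ ($M{\left(b,X \right)} = b - 3 = -3 + b$)
$M{\left(-10,2 \right)} 119 + 55 = \left(-3 - 10\right) 119 + 55 = \left(-13\right) 119 + 55 = -1547 + 55 = -1492$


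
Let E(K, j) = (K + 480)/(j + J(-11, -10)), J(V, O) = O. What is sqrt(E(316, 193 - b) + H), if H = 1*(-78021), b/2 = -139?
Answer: I*sqrt(16580733985)/461 ≈ 279.32*I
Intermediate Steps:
b = -278 (b = 2*(-139) = -278)
H = -78021
E(K, j) = (480 + K)/(-10 + j) (E(K, j) = (K + 480)/(j - 10) = (480 + K)/(-10 + j))
sqrt(E(316, 193 - b) + H) = sqrt((480 + 316)/(-10 + (193 - 1*(-278))) - 78021) = sqrt(796/(-10 + (193 + 278)) - 78021) = sqrt(796/(-10 + 471) - 78021) = sqrt(796/461 - 78021) = sqrt(-35966885/461) = I*sqrt(16580733985)/461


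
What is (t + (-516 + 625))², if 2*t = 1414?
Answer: 665856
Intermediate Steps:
t = 707 (t = (½)*1414 = 707)
(t + (-516 + 625))² = (707 + (-516 + 625))² = (707 + 109)² = 816² = 665856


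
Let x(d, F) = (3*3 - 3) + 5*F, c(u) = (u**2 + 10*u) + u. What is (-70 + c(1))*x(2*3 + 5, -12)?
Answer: 3132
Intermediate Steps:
c(u) = u**2 + 11*u
x(d, F) = 6 + 5*F (x(d, F) = (9 - 3) + 5*F = 6 + 5*F)
(-70 + c(1))*x(2*3 + 5, -12) = (-70 + 1*(11 + 1))*(6 + 5*(-12)) = (-70 + 1*12)*(6 - 60) = (-70 + 12)*(-54) = -58*(-54) = 3132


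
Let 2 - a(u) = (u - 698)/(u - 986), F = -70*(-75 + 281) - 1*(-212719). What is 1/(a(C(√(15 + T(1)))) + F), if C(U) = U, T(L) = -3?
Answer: 2008170533/398220803266164 - √3/66370133877694 ≈ 5.0429e-6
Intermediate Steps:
F = 198299 (F = -70*206 + 212719 = -14420 + 212719 = 198299)
a(u) = 2 - (-698 + u)/(-986 + u) (a(u) = 2 - (u - 698)/(u - 986) = 2 - (-698 + u)/(-986 + u))
1/(a(C(√(15 + T(1)))) + F) = 1/((-1274 + √(15 - 3))/(-986 + √(15 - 3)) + 198299) = 1/((-1274 + √12)/(-986 + √12) + 198299) = 1/((-1274 + 2*√3)/(-986 + 2*√3) + 198299) = 1/(198299 + (-1274 + 2*√3)/(-986 + 2*√3))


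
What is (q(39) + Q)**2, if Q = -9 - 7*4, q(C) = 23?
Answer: 196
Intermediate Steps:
Q = -37 (Q = -9 - 28 = -37)
(q(39) + Q)**2 = (23 - 37)**2 = (-14)**2 = 196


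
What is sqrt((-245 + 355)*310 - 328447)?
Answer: I*sqrt(294347) ≈ 542.54*I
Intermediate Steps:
sqrt((-245 + 355)*310 - 328447) = sqrt(110*310 - 328447) = sqrt(34100 - 328447) = sqrt(-294347) = I*sqrt(294347)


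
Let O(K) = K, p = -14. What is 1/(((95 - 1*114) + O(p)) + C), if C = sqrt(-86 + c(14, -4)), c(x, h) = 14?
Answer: -11/387 - 2*I*sqrt(2)/387 ≈ -0.028424 - 0.0073086*I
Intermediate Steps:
C = 6*I*sqrt(2) (C = sqrt(-86 + 14) = sqrt(-72) = 6*I*sqrt(2) ≈ 8.4853*I)
1/(((95 - 1*114) + O(p)) + C) = 1/(((95 - 1*114) - 14) + 6*I*sqrt(2)) = 1/(((95 - 114) - 14) + 6*I*sqrt(2)) = 1/((-19 - 14) + 6*I*sqrt(2)) = 1/(-33 + 6*I*sqrt(2))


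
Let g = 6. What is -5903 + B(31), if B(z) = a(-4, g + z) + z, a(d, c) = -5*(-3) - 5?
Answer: -5862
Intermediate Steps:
a(d, c) = 10 (a(d, c) = 15 - 5 = 10)
B(z) = 10 + z
-5903 + B(31) = -5903 + (10 + 31) = -5903 + 41 = -5862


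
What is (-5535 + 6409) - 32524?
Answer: -31650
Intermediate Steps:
(-5535 + 6409) - 32524 = 874 - 32524 = -31650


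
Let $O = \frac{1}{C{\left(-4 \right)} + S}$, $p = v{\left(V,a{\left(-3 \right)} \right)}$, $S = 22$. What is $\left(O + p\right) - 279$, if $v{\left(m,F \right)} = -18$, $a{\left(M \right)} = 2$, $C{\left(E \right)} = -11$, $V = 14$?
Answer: $- \frac{3266}{11} \approx -296.91$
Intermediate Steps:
$p = -18$
$O = \frac{1}{11}$ ($O = \frac{1}{-11 + 22} = \frac{1}{11} \approx 0.090909$)
$\left(O + p\right) - 279 = \left(\frac{1}{11} - 18\right) - 279 = - \frac{197}{11} - 279 = - \frac{3266}{11}$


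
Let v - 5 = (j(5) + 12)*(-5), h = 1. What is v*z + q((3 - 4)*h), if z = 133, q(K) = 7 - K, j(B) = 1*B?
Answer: -10632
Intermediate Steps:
j(B) = B
v = -80 (v = 5 + (5 + 12)*(-5) = 5 + 17*(-5) = 5 - 85 = -80)
v*z + q((3 - 4)*h) = -80*133 + (7 - (3 - 4)) = -10640 + (7 - (-1)) = -10640 + (7 - 1*(-1)) = -10640 + (7 + 1) = -10640 + 8 = -10632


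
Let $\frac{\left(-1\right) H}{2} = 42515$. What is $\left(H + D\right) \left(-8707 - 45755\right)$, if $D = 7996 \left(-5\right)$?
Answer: $6808294620$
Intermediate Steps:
$H = -85030$ ($H = \left(-2\right) 42515 = -85030$)
$D = -39980$
$\left(H + D\right) \left(-8707 - 45755\right) = \left(-85030 - 39980\right) \left(-8707 - 45755\right) = \left(-125010\right) \left(-54462\right) = 6808294620$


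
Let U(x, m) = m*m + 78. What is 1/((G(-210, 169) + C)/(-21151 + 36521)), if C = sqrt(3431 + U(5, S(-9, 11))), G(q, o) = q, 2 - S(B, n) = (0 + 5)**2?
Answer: -537950/6677 - 7685*sqrt(4038)/20031 ≈ -104.95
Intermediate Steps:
S(B, n) = -23 (S(B, n) = 2 - (0 + 5)**2 = 2 - 1*5**2 = 2 - 1*25 = 2 - 25 = -23)
U(x, m) = 78 + m**2 (U(x, m) = m**2 + 78 = 78 + m**2)
C = sqrt(4038) (C = sqrt(3431 + (78 + (-23)**2)) = sqrt(3431 + (78 + 529)) = sqrt(3431 + 607) = sqrt(4038) ≈ 63.545)
1/((G(-210, 169) + C)/(-21151 + 36521)) = 1/((-210 + sqrt(4038))/(-21151 + 36521)) = 1/((-210 + sqrt(4038))/15370) = 1/((-210 + sqrt(4038))*(1/15370)) = 1/(-21/1537 + sqrt(4038)/15370)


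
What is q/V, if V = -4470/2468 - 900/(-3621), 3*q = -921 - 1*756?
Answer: 832595842/2327445 ≈ 357.73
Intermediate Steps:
q = -559 (q = (-921 - 1*756)/3 = (-921 - 756)/3 = (⅓)*(-1677) = -559)
V = -2327445/1489438 (V = -4470*1/2468 - 900*(-1/3621) = -2235/1234 + 300/1207 = -2327445/1489438 ≈ -1.5626)
q/V = -559/(-2327445/1489438) = -559*(-1489438/2327445) = 832595842/2327445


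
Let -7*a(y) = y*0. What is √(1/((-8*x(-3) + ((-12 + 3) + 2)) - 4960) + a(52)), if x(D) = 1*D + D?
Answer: I*√4919/4919 ≈ 0.014258*I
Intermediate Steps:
x(D) = 2*D (x(D) = D + D = 2*D)
a(y) = 0 (a(y) = -y*0/7 = -⅐*0 = 0)
√(1/((-8*x(-3) + ((-12 + 3) + 2)) - 4960) + a(52)) = √(1/((-16*(-3) + ((-12 + 3) + 2)) - 4960) + 0) = √(1/((-8*(-6) + (-9 + 2)) - 4960) + 0) = √(1/((48 - 7) - 4960) + 0) = √(1/(41 - 4960) + 0) = √(1/(-4919) + 0) = √(-1/4919 + 0) = √(-1/4919) = I*√4919/4919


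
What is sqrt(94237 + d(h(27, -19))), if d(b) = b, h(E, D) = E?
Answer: 2*sqrt(23566) ≈ 307.02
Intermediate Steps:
sqrt(94237 + d(h(27, -19))) = sqrt(94237 + 27) = sqrt(94264) = 2*sqrt(23566)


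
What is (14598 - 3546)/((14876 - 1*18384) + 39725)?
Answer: 11052/36217 ≈ 0.30516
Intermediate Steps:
(14598 - 3546)/((14876 - 1*18384) + 39725) = 11052/((14876 - 18384) + 39725) = 11052/(-3508 + 39725) = 11052/36217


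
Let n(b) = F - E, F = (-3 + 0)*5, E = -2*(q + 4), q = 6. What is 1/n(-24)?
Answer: ⅕ ≈ 0.20000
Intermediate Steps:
E = -20 (E = -2*(6 + 4) = -2*10 = -20)
F = -15 (F = -3*5 = -15)
n(b) = 5 (n(b) = -15 - 1*(-20) = -15 + 20 = 5)
1/n(-24) = 1/5 = ⅕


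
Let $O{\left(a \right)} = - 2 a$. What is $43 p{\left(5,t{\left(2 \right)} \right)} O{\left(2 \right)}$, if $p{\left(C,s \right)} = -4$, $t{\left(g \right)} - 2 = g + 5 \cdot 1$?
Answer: $688$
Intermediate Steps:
$t{\left(g \right)} = 7 + g$ ($t{\left(g \right)} = 2 + \left(g + 5 \cdot 1\right) = 2 + \left(g + 5\right) = 2 + \left(5 + g\right) = 7 + g$)
$43 p{\left(5,t{\left(2 \right)} \right)} O{\left(2 \right)} = 43 \left(-4\right) \left(\left(-2\right) 2\right) = \left(-172\right) \left(-4\right) = 688$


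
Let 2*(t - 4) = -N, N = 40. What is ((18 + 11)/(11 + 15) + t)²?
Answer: 149769/676 ≈ 221.55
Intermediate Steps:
t = -16 (t = 4 + (-1*40)/2 = 4 + (½)*(-40) = 4 - 20 = -16)
((18 + 11)/(11 + 15) + t)² = ((18 + 11)/(11 + 15) - 16)² = (29/26 - 16)² = (-387/26)² = 149769/676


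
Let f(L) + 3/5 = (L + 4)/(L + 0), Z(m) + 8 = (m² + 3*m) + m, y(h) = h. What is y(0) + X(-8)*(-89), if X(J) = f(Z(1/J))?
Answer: 17266/2715 ≈ 6.3595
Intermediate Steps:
Z(m) = -8 + m² + 4*m (Z(m) = -8 + ((m² + 3*m) + m) = -8 + (m² + 4*m) = -8 + m² + 4*m)
f(L) = -⅗ + (4 + L)/L (f(L) = -⅗ + (L + 4)/(L + 0) = -⅗ + (4 + L)/L)
X(J) = ⅖ + 4/(-8 + J⁻² + 4/J) (X(J) = ⅖ + 4/(-8 + (1/J)² + 4/J) = ⅖ + 4/(-8 + J⁻² + 4/J))
y(0) + X(-8)*(-89) = 0 + (2*(1 + 2*(-8)² + 4*(-8))/(5*(1 - 8*(-8)² + 4*(-8))))*(-89) = 0 + (2*(1 + 2*64 - 32)/(5*(1 - 8*64 - 32)))*(-89) = 0 + (2*(1 + 128 - 32)/(5*(1 - 512 - 32)))*(-89) = 0 + ((⅖)*97/(-543))*(-89) = 0 + ((⅖)*(-1/543)*97)*(-89) = 0 - 194/2715*(-89) = 0 + 17266/2715 = 17266/2715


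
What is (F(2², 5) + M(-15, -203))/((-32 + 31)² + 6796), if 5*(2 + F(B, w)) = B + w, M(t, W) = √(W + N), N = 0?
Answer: -1/33985 + I*√203/6797 ≈ -2.9425e-5 + 0.0020962*I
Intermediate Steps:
M(t, W) = √W (M(t, W) = √(W + 0) = √W)
F(B, w) = -2 + B/5 + w/5 (F(B, w) = -2 + (B + w)/5 = -2 + (B/5 + w/5) = -2 + B/5 + w/5)
(F(2², 5) + M(-15, -203))/((-32 + 31)² + 6796) = ((-2 + (⅕)*2² + (⅕)*5) + √(-203))/((-32 + 31)² + 6796) = ((-2 + (⅕)*4 + 1) + I*√203)/((-1)² + 6796) = ((-2 + ⅘ + 1) + I*√203)/(1 + 6796) = (-⅕ + I*√203)/6797 = (-⅕ + I*√203)*(1/6797) = -1/33985 + I*√203/6797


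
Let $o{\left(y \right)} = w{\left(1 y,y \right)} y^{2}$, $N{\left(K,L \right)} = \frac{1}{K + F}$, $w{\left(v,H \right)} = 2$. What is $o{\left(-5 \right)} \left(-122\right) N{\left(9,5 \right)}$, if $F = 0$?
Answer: $- \frac{6100}{9} \approx -677.78$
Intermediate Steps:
$N{\left(K,L \right)} = \frac{1}{K}$ ($N{\left(K,L \right)} = \frac{1}{K + 0} = \frac{1}{K}$)
$o{\left(y \right)} = 2 y^{2}$
$o{\left(-5 \right)} \left(-122\right) N{\left(9,5 \right)} = \frac{2 \left(-5\right)^{2} \left(-122\right)}{9} = 2 \cdot 25 \left(-122\right) \frac{1}{9} = 50 \left(-122\right) \frac{1}{9} = \left(-6100\right) \frac{1}{9} = - \frac{6100}{9}$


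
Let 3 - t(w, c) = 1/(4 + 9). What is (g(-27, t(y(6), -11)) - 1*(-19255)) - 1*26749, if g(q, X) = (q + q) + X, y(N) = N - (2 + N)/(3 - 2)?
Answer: -98086/13 ≈ -7545.1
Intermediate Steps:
y(N) = -2 (y(N) = N - (2 + N)/1 = N - (2 + N) = N + (-2 - N) = -2)
t(w, c) = 38/13 (t(w, c) = 3 - 1/(4 + 9) = 3 - 1/13 = 38/13)
g(q, X) = X + 2*q (g(q, X) = 2*q + X = X + 2*q)
(g(-27, t(y(6), -11)) - 1*(-19255)) - 1*26749 = ((38/13 + 2*(-27)) - 1*(-19255)) - 1*26749 = ((38/13 - 54) + 19255) - 26749 = (-664/13 + 19255) - 26749 = 249651/13 - 26749 = -98086/13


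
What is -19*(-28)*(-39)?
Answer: -20748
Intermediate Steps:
-19*(-28)*(-39) = -(-532)*(-39) = -1*20748 = -20748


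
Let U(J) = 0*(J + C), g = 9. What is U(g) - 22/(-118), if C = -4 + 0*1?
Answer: 11/59 ≈ 0.18644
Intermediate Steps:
C = -4 (C = -4 + 0 = -4)
U(J) = 0 (U(J) = 0*(J - 4) = 0*(-4 + J) = 0)
U(g) - 22/(-118) = 0 - 22/(-118) = 0 - 1/118*(-22) = 0 + 11/59 = 11/59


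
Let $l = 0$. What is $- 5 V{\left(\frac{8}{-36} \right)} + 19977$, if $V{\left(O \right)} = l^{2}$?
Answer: $19977$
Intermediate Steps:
$V{\left(O \right)} = 0$ ($V{\left(O \right)} = 0^{2} = 0$)
$- 5 V{\left(\frac{8}{-36} \right)} + 19977 = \left(-5\right) 0 + 19977 = 0 + 19977 = 19977$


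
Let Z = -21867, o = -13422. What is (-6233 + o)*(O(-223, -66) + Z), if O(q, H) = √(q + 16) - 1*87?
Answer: 431505870 - 58965*I*√23 ≈ 4.3151e+8 - 2.8279e+5*I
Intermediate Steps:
O(q, H) = -87 + √(16 + q) (O(q, H) = √(16 + q) - 87 = -87 + √(16 + q))
(-6233 + o)*(O(-223, -66) + Z) = (-6233 - 13422)*((-87 + √(16 - 223)) - 21867) = -19655*((-87 + √(-207)) - 21867) = -19655*((-87 + 3*I*√23) - 21867) = -19655*(-21954 + 3*I*√23) = 431505870 - 58965*I*√23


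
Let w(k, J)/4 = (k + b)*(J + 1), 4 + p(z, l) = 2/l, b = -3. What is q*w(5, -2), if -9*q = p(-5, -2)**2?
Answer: 200/9 ≈ 22.222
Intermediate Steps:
p(z, l) = -4 + 2/l
w(k, J) = 4*(1 + J)*(-3 + k) (w(k, J) = 4*((k - 3)*(J + 1)) = 4*((-3 + k)*(1 + J)) = 4*((1 + J)*(-3 + k)) = 4*(1 + J)*(-3 + k))
q = -25/9 (q = -(-4 + 2/(-2))**2/9 = -(-4 + 2*(-1/2))**2/9 = -(-4 - 1)**2/9 = -1/9*(-5)**2 = -1/9*25 = -25/9 ≈ -2.7778)
q*w(5, -2) = -25*(-12 - 12*(-2) + 4*5 + 4*(-2)*5)/9 = -25*(-12 + 24 + 20 - 40)/9 = -25/9*(-8) = 200/9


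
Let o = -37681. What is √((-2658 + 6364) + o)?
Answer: 15*I*√151 ≈ 184.32*I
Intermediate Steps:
√((-2658 + 6364) + o) = √((-2658 + 6364) - 37681) = √(3706 - 37681) = √(-33975) = 15*I*√151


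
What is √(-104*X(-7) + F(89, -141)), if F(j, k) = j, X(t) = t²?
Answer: I*√5007 ≈ 70.76*I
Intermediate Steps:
√(-104*X(-7) + F(89, -141)) = √(-104*(-7)² + 89) = √(-104*49 + 89) = √(-5096 + 89) = √(-5007) = I*√5007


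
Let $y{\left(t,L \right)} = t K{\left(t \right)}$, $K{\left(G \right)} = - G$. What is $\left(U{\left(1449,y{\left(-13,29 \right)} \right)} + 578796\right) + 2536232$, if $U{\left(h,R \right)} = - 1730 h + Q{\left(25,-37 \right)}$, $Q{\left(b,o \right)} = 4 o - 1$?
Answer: $608109$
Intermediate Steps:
$Q{\left(b,o \right)} = -1 + 4 o$
$y{\left(t,L \right)} = - t^{2}$ ($y{\left(t,L \right)} = t \left(- t\right) = - t^{2}$)
$U{\left(h,R \right)} = -149 - 1730 h$ ($U{\left(h,R \right)} = - 1730 h + \left(-1 + 4 \left(-37\right)\right) = - 1730 h - 149 = -149 - 1730 h$)
$\left(U{\left(1449,y{\left(-13,29 \right)} \right)} + 578796\right) + 2536232 = \left(\left(-149 - 2506770\right) + 578796\right) + 2536232 = \left(-2506919 + 578796\right) + 2536232 = -1928123 + 2536232 = 608109$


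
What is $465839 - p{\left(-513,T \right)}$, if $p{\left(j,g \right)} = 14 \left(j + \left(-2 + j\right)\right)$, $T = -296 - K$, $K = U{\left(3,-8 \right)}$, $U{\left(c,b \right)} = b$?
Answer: $480231$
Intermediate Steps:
$K = -8$
$T = -288$ ($T = -296 - -8 = -296 + 8 = -288$)
$p{\left(j,g \right)} = -28 + 28 j$ ($p{\left(j,g \right)} = 14 \left(-2 + 2 j\right) = -28 + 28 j$)
$465839 - p{\left(-513,T \right)} = 465839 - \left(-28 + 28 \left(-513\right)\right) = 465839 - \left(-28 - 14364\right) = 465839 - -14392 = 465839 + 14392 = 480231$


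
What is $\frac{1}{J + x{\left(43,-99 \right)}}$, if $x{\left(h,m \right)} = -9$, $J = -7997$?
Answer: $- \frac{1}{8006} \approx -0.00012491$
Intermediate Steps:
$\frac{1}{J + x{\left(43,-99 \right)}} = \frac{1}{-7997 - 9} = \frac{1}{-8006} = - \frac{1}{8006}$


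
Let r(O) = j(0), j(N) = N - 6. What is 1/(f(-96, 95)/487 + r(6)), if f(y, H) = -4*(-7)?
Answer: -487/2894 ≈ -0.16828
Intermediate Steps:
j(N) = -6 + N
f(y, H) = 28
r(O) = -6 (r(O) = -6 + 0 = -6)
1/(f(-96, 95)/487 + r(6)) = 1/(28/487 - 6) = 1/(-2894/487) = -487/2894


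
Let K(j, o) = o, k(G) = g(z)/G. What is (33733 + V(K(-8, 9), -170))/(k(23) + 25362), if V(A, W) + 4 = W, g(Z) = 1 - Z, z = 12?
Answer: 771857/583315 ≈ 1.3232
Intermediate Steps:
k(G) = -11/G (k(G) = (1 - 1*12)/G = (1 - 12)/G = -11/G)
V(A, W) = -4 + W
(33733 + V(K(-8, 9), -170))/(k(23) + 25362) = (33733 + (-4 - 170))/(-11/23 + 25362) = (33733 - 174)/(-11*1/23 + 25362) = 33559/(-11/23 + 25362) = 33559/(583315/23) = 33559*(23/583315) = 771857/583315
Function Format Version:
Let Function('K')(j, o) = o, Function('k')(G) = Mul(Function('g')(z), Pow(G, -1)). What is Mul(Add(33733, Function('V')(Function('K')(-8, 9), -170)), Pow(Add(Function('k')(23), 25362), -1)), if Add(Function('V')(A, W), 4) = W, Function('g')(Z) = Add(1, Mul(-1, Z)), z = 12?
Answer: Rational(771857, 583315) ≈ 1.3232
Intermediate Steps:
Function('k')(G) = Mul(-11, Pow(G, -1)) (Function('k')(G) = Mul(Add(1, Mul(-1, 12)), Pow(G, -1)) = Mul(Add(1, -12), Pow(G, -1)) = Mul(-11, Pow(G, -1)))
Function('V')(A, W) = Add(-4, W)
Mul(Add(33733, Function('V')(Function('K')(-8, 9), -170)), Pow(Add(Function('k')(23), 25362), -1)) = Mul(Add(33733, Add(-4, -170)), Pow(Add(Mul(-11, Pow(23, -1)), 25362), -1)) = Mul(Add(33733, -174), Pow(Add(Mul(-11, Rational(1, 23)), 25362), -1)) = Mul(33559, Pow(Add(Rational(-11, 23), 25362), -1)) = Mul(33559, Pow(Rational(583315, 23), -1)) = Mul(33559, Rational(23, 583315)) = Rational(771857, 583315)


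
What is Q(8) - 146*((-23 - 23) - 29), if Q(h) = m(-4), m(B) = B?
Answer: 10946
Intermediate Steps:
Q(h) = -4
Q(8) - 146*((-23 - 23) - 29) = -4 - 146*((-23 - 23) - 29) = -4 - 146*(-46 - 29) = -4 - 146*(-75) = -4 + 10950 = 10946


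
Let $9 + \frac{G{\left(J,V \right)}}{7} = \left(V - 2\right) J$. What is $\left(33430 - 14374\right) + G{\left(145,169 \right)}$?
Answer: $188498$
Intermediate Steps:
$G{\left(J,V \right)} = -63 + 7 J \left(-2 + V\right)$ ($G{\left(J,V \right)} = -63 + 7 \left(V - 2\right) J = -63 + 7 \left(-2 + V\right) J = -63 + 7 J \left(-2 + V\right)$)
$\left(33430 - 14374\right) + G{\left(145,169 \right)} = \left(33430 - 14374\right) - \left(2093 - 171535\right) = 19056 - -169442 = 19056 + 169442 = 188498$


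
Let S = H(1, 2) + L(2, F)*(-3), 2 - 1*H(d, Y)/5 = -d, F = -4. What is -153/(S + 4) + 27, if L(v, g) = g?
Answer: 684/31 ≈ 22.065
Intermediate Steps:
H(d, Y) = 10 + 5*d (H(d, Y) = 10 - (-5)*d = 10 + 5*d)
S = 27 (S = (10 + 5*1) - 4*(-3) = (10 + 5) + 12 = 15 + 12 = 27)
-153/(S + 4) + 27 = -153/(27 + 4) + 27 = -153/31 + 27 = 684/31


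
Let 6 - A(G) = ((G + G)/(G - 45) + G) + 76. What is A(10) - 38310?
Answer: -268726/7 ≈ -38389.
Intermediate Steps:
A(G) = -70 - G - 2*G/(-45 + G) (A(G) = 6 - (((G + G)/(G - 45) + G) + 76) = 6 - (((2*G)/(-45 + G) + G) + 76) = 6 - ((2*G/(-45 + G) + G) + 76) = 6 - ((G + 2*G/(-45 + G)) + 76) = 6 - (76 + G + 2*G/(-45 + G)) = 6 + (-76 - G - 2*G/(-45 + G)) = -70 - G - 2*G/(-45 + G))
A(10) - 38310 = (3150 - 1*10² - 27*10)/(-45 + 10) - 38310 = (3150 - 1*100 - 270)/(-35) - 38310 = -(3150 - 100 - 270)/35 - 38310 = -1/35*2780 - 38310 = -556/7 - 38310 = -268726/7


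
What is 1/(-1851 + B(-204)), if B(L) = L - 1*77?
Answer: -1/2132 ≈ -0.00046904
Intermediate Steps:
B(L) = -77 + L (B(L) = L - 77 = -77 + L)
1/(-1851 + B(-204)) = 1/(-1851 + (-77 - 204)) = 1/(-1851 - 281) = 1/(-2132) = -1/2132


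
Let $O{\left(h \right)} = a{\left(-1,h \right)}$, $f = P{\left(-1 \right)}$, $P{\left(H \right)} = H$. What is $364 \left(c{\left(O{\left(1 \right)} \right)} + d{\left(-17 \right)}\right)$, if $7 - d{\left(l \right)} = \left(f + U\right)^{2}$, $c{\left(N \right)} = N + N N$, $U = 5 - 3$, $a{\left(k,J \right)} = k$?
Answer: $2184$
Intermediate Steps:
$U = 2$ ($U = 5 - 3 = 2$)
$f = -1$
$O{\left(h \right)} = -1$
$c{\left(N \right)} = N + N^{2}$
$d{\left(l \right)} = 6$ ($d{\left(l \right)} = 7 - \left(-1 + 2\right)^{2} = 7 - 1^{2} = 7 - 1 = 6$)
$364 \left(c{\left(O{\left(1 \right)} \right)} + d{\left(-17 \right)}\right) = 364 \left(- (1 - 1) + 6\right) = 364 \left(\left(-1\right) 0 + 6\right) = 364 \left(0 + 6\right) = 364 \cdot 6 = 2184$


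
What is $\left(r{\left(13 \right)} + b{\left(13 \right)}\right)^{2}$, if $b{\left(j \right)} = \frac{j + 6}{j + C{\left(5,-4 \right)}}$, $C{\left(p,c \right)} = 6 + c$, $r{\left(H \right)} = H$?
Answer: $\frac{45796}{225} \approx 203.54$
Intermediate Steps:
$b{\left(j \right)} = \frac{6 + j}{2 + j}$ ($b{\left(j \right)} = \frac{j + 6}{j + \left(6 - 4\right)} = \frac{6 + j}{j + 2} = \frac{6 + j}{2 + j}$)
$\left(r{\left(13 \right)} + b{\left(13 \right)}\right)^{2} = \left(13 + \frac{6 + 13}{2 + 13}\right)^{2} = \left(13 + \frac{1}{15} \cdot 19\right)^{2} = \left(13 + \frac{19}{15}\right)^{2} = \left(\frac{214}{15}\right)^{2} = \frac{45796}{225}$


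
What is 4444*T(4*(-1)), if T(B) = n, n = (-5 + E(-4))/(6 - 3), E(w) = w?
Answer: -13332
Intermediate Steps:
n = -3 (n = (-5 - 4)/(6 - 3) = -9/3 = -9*⅓ = -3)
T(B) = -3
4444*T(4*(-1)) = 4444*(-3) = -13332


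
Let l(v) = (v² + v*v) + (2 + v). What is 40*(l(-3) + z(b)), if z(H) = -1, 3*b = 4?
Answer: 640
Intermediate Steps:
b = 4/3 (b = (⅓)*4 = 4/3 ≈ 1.3333)
l(v) = 2 + v + 2*v² (l(v) = (v² + v²) + (2 + v) = 2*v² + (2 + v) = 2 + v + 2*v²)
40*(l(-3) + z(b)) = 40*((2 - 3 + 2*(-3)²) - 1) = 40*((2 - 3 + 2*9) - 1) = 40*((2 - 3 + 18) - 1) = 40*(17 - 1) = 40*16 = 640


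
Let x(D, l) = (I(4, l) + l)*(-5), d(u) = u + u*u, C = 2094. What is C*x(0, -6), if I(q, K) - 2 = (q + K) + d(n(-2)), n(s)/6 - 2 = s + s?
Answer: -1319220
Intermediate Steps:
n(s) = 12 + 12*s (n(s) = 12 + 6*(s + s) = 12 + 6*(2*s) = 12 + 12*s)
d(u) = u + u**2
I(q, K) = 134 + K + q (I(q, K) = 2 + ((q + K) + (12 + 12*(-2))*(1 + (12 + 12*(-2)))) = 2 + ((K + q) + (12 - 24)*(1 + (12 - 24))) = 2 + ((K + q) - 12*(1 - 12)) = 2 + ((K + q) - 12*(-11)) = 2 + ((K + q) + 132) = 2 + (132 + K + q) = 134 + K + q)
x(D, l) = -690 - 10*l (x(D, l) = ((134 + l + 4) + l)*(-5) = ((138 + l) + l)*(-5) = (138 + 2*l)*(-5) = -690 - 10*l)
C*x(0, -6) = 2094*(-690 - 10*(-6)) = 2094*(-690 + 60) = 2094*(-630) = -1319220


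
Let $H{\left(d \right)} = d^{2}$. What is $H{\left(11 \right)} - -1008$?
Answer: $1129$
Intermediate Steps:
$H{\left(11 \right)} - -1008 = 11^{2} - -1008 = 121 + 1008 = 1129$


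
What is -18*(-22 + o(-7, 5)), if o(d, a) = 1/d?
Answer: 2790/7 ≈ 398.57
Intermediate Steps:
-18*(-22 + o(-7, 5)) = -18*(-22 + 1/(-7)) = -18*(-22 - ⅐) = -18*(-155/7) = 2790/7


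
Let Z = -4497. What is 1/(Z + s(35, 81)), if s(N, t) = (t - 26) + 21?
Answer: -1/4421 ≈ -0.00022619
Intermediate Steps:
s(N, t) = -5 + t (s(N, t) = (-26 + t) + 21 = -5 + t)
1/(Z + s(35, 81)) = 1/(-4497 + (-5 + 81)) = 1/(-4497 + 76) = 1/(-4421) = -1/4421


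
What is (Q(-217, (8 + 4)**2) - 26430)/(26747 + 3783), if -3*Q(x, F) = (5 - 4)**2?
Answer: -79291/91590 ≈ -0.86572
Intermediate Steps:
Q(x, F) = -1/3 (Q(x, F) = -(5 - 4)**2/3 = -1/3*1**2 = -1/3*1 = -1/3)
(Q(-217, (8 + 4)**2) - 26430)/(26747 + 3783) = (-1/3 - 26430)/(26747 + 3783) = -79291/3/30530 = -79291/3*1/30530 = -79291/91590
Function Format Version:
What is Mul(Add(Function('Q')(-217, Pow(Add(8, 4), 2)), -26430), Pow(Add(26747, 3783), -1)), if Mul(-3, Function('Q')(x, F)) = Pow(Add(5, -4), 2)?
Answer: Rational(-79291, 91590) ≈ -0.86572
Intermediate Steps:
Function('Q')(x, F) = Rational(-1, 3) (Function('Q')(x, F) = Mul(Rational(-1, 3), Pow(Add(5, -4), 2)) = Mul(Rational(-1, 3), Pow(1, 2)) = Mul(Rational(-1, 3), 1) = Rational(-1, 3))
Mul(Add(Function('Q')(-217, Pow(Add(8, 4), 2)), -26430), Pow(Add(26747, 3783), -1)) = Mul(Add(Rational(-1, 3), -26430), Pow(Add(26747, 3783), -1)) = Mul(Rational(-79291, 3), Pow(30530, -1)) = Mul(Rational(-79291, 3), Rational(1, 30530)) = Rational(-79291, 91590)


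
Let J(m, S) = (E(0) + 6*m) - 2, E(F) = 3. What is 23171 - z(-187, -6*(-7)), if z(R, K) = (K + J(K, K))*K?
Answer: 10781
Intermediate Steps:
J(m, S) = 1 + 6*m (J(m, S) = (3 + 6*m) - 2 = 1 + 6*m)
z(R, K) = K*(1 + 7*K) (z(R, K) = (K + (1 + 6*K))*K = (1 + 7*K)*K = K*(1 + 7*K))
23171 - z(-187, -6*(-7)) = 23171 - (-6*(-7))*(1 + 7*(-6*(-7))) = 23171 - 42*(1 + 7*42) = 23171 - 42*(1 + 294) = 23171 - 42*295 = 23171 - 1*12390 = 23171 - 12390 = 10781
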